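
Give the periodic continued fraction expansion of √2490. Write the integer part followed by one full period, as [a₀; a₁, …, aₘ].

[49; 1, 8, 1, 98]

a₀ = ⌊√2490⌋ = 49.
With m₀=0, d₀=1 and mₖ₊₁ = dₖaₖ − mₖ, dₖ₊₁ = (n − mₖ₊₁²)/dₖ, aₖ₊₁ = ⌊(a₀+mₖ₊₁)/dₖ₊₁⌋:
  k=1: m=49, d=89, a=1
  k=2: m=40, d=10, a=8
  k=3: m=40, d=89, a=1
  k=4: m=49, d=1, a=98
d=1 and a=2a₀=98 at k=4, so the next step gives (m, d) = (49, 89) again — its k=1 value — and the period has length 4.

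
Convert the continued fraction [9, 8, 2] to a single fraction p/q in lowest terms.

155/17

Fold from the inside: start with 2/1.
  8 + 1/2 = 17/2
  9 + 2/17 = 155/17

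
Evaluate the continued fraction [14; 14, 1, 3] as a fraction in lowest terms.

830/59

Fold from the inside: start with 3/1.
  1 + 1/3 = 4/3
  14 + 3/4 = 59/4
  14 + 4/59 = 830/59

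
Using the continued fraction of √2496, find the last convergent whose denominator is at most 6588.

√2496 = [49; 1, 23, 1, 98, …] (period length 4).
Convergents:
  p_0/q_0 = 49/1
  p_1/q_1 = 50/1
  p_2/q_2 = 1199/24
  p_3/q_3 = 1249/25
  p_4/q_4 = 123601/2474
  p_5/q_5 = 124850/2499
  p_6/q_6 = 2995151/59951
q_5 = 2499 ≤ 6588 < 59951 = q_6, so the answer is 124850/2499.

124850/2499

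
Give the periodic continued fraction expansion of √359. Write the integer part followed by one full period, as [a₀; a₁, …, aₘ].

a₀ = ⌊√359⌋ = 18.
With m₀=0, d₀=1 and mₖ₊₁ = dₖaₖ − mₖ, dₖ₊₁ = (n − mₖ₊₁²)/dₖ, aₖ₊₁ = ⌊(a₀+mₖ₊₁)/dₖ₊₁⌋:
  k=1: m=18, d=35, a=1
  k=2: m=17, d=2, a=17
  k=3: m=17, d=35, a=1
  k=4: m=18, d=1, a=36
d=1 and a=2a₀=36 at k=4, so the next step gives (m, d) = (18, 35) again — its k=1 value — and the period has length 4.

[18; 1, 17, 1, 36]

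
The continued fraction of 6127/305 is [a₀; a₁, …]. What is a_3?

2

6127 = 20·305 + 27   →  a_0 = 20
305 = 11·27 + 8   →  a_1 = 11
27 = 3·8 + 3   →  a_2 = 3
8 = 2·3 + 2   →  a_3 = 2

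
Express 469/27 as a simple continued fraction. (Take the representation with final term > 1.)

[17; 2, 1, 2, 3]

469 = 17×27 + 10
27 = 2×10 + 7
10 = 1×7 + 3
7 = 2×3 + 1
3 = 3×1 + 0  (stop)
So 469/27 = [17; 2, 1, 2, 3].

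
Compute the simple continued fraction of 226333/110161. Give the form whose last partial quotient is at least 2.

[2; 18, 3, 16, 11, 11]

226333 = 2·110161 + 6011
110161 = 18·6011 + 1963
6011 = 3·1963 + 122
1963 = 16·122 + 11
122 = 11·11 + 1
11 = 11·1 + 0  (stop)
So 226333/110161 = [2; 18, 3, 16, 11, 11].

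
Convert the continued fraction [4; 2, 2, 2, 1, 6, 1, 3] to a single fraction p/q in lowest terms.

Using pₖ = aₖpₖ₋₁ + pₖ₋₂ and qₖ = aₖqₖ₋₁ + qₖ₋₂:
  k=0: a=4, p=4, q=1
  k=1: a=2, p=9, q=2
  k=2: a=2, p=22, q=5
  k=3: a=2, p=53, q=12
  k=4: a=1, p=75, q=17
  k=5: a=6, p=503, q=114
  k=6: a=1, p=578, q=131
  k=7: a=3, p=2237, q=507

2237/507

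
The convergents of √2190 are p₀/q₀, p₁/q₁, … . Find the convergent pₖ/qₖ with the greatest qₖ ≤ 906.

18251/390

√2190 = [46; 1, 3, 1, 14, 1, 3, 1, 92, …] (period length 8).
Convergents:
  p_0/q_0 = 46/1
  p_1/q_1 = 47/1
  p_2/q_2 = 187/4
  p_3/q_3 = 234/5
  p_4/q_4 = 3463/74
  p_5/q_5 = 3697/79
  p_6/q_6 = 14554/311
  p_7/q_7 = 18251/390
  p_8/q_8 = 1693646/36191
q_7 = 390 ≤ 906 < 36191 = q_8, so the answer is 18251/390.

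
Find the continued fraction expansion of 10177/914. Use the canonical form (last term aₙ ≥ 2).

[11; 7, 2, 3, 8, 2]

10177 = 11*914 + 123
914 = 7*123 + 53
123 = 2*53 + 17
53 = 3*17 + 2
17 = 8*2 + 1
2 = 2*1 + 0  (stop)
So 10177/914 = [11; 7, 2, 3, 8, 2].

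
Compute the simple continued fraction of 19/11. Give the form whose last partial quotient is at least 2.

19 = 1×11 + 8
11 = 1×8 + 3
8 = 2×3 + 2
3 = 1×2 + 1
2 = 2×1 + 0  (stop)
So 19/11 = [1; 1, 2, 1, 2].

[1; 1, 2, 1, 2]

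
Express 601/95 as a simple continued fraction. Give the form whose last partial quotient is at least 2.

601 = 6·95 + 31
95 = 3·31 + 2
31 = 15·2 + 1
2 = 2·1 + 0  (stop)
So 601/95 = [6; 3, 15, 2].

[6; 3, 15, 2]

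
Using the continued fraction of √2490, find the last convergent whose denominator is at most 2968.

49850/999

√2490 = [49; 1, 8, 1, 98, …] (period length 4).
Convergents:
  p_0/q_0 = 49/1
  p_1/q_1 = 50/1
  p_2/q_2 = 449/9
  p_3/q_3 = 499/10
  p_4/q_4 = 49351/989
  p_5/q_5 = 49850/999
  p_6/q_6 = 448151/8981
q_5 = 999 ≤ 2968 < 8981 = q_6, so the answer is 49850/999.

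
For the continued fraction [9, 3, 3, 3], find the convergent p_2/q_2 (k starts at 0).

Using pₖ = aₖpₖ₋₁ + pₖ₋₂, qₖ = aₖqₖ₋₁ + qₖ₋₂ (with p₋₁=1, p₋₂=0, q₋₁=0, q₋₂=1):
  k=0: a=9, p=9, q=1
  k=1: a=3, p=28, q=3
  k=2: a=3, p=93, q=10

93/10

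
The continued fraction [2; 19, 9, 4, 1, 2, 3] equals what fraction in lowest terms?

16981/8274

Using pₖ = aₖpₖ₋₁ + pₖ₋₂ and qₖ = aₖqₖ₋₁ + qₖ₋₂:
  k=0: a=2, p=2, q=1
  k=1: a=19, p=39, q=19
  k=2: a=9, p=353, q=172
  k=3: a=4, p=1451, q=707
  k=4: a=1, p=1804, q=879
  k=5: a=2, p=5059, q=2465
  k=6: a=3, p=16981, q=8274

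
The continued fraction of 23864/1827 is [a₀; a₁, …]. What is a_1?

23864 = 13·1827 + 113   →  a_0 = 13
1827 = 16·113 + 19   →  a_1 = 16

16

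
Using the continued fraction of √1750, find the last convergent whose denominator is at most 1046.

√1750 = [41; 1, 4, 1, 82, …] (period length 4).
Convergents:
  p_0/q_0 = 41/1
  p_1/q_1 = 42/1
  p_2/q_2 = 209/5
  p_3/q_3 = 251/6
  p_4/q_4 = 20791/497
  p_5/q_5 = 21042/503
  p_6/q_6 = 104959/2509
q_5 = 503 ≤ 1046 < 2509 = q_6, so the answer is 21042/503.

21042/503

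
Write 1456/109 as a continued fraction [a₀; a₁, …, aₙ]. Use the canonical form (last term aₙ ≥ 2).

[13; 2, 1, 3, 1, 7]

1456 = 13×109 + 39
109 = 2×39 + 31
39 = 1×31 + 8
31 = 3×8 + 7
8 = 1×7 + 1
7 = 7×1 + 0  (stop)
So 1456/109 = [13; 2, 1, 3, 1, 7].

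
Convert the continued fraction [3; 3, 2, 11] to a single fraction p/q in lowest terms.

Fold from the inside: start with 11/1.
  2 + 1/11 = 23/11
  3 + 11/23 = 80/23
  3 + 23/80 = 263/80

263/80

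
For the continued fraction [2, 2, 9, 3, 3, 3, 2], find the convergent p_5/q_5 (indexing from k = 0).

1601/647

Using pₖ = aₖpₖ₋₁ + pₖ₋₂, qₖ = aₖqₖ₋₁ + qₖ₋₂ (with p₋₁=1, p₋₂=0, q₋₁=0, q₋₂=1):
  k=0: a=2, p=2, q=1
  k=1: a=2, p=5, q=2
  k=2: a=9, p=47, q=19
  k=3: a=3, p=146, q=59
  k=4: a=3, p=485, q=196
  k=5: a=3, p=1601, q=647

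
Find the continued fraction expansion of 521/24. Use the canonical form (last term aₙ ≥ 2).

[21; 1, 2, 2, 3]

521 = 21·24 + 17
24 = 1·17 + 7
17 = 2·7 + 3
7 = 2·3 + 1
3 = 3·1 + 0  (stop)
So 521/24 = [21; 1, 2, 2, 3].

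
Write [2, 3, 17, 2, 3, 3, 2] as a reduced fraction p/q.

6574/2825

Using pₖ = aₖpₖ₋₁ + pₖ₋₂ and qₖ = aₖqₖ₋₁ + qₖ₋₂:
  k=0: a=2, p=2, q=1
  k=1: a=3, p=7, q=3
  k=2: a=17, p=121, q=52
  k=3: a=2, p=249, q=107
  k=4: a=3, p=868, q=373
  k=5: a=3, p=2853, q=1226
  k=6: a=2, p=6574, q=2825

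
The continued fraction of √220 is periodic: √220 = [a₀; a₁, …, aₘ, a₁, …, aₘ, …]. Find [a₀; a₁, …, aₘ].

[14; 1, 4, 1, 28]

a₀ = ⌊√220⌋ = 14.
With m₀=0, d₀=1 and mₖ₊₁ = dₖaₖ − mₖ, dₖ₊₁ = (n − mₖ₊₁²)/dₖ, aₖ₊₁ = ⌊(a₀+mₖ₊₁)/dₖ₊₁⌋:
  k=1: m=14, d=24, a=1
  k=2: m=10, d=5, a=4
  k=3: m=10, d=24, a=1
  k=4: m=14, d=1, a=28
d=1 and a=2a₀=28 at k=4, so the next step gives (m, d) = (14, 24) again — its k=1 value — and the period has length 4.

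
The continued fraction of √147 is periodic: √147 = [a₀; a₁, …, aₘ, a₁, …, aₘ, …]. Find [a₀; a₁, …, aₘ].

a₀ = ⌊√147⌋ = 12.
With m₀=0, d₀=1 and mₖ₊₁ = dₖaₖ − mₖ, dₖ₊₁ = (n − mₖ₊₁²)/dₖ, aₖ₊₁ = ⌊(a₀+mₖ₊₁)/dₖ₊₁⌋:
  k=1: m=12, d=3, a=8
  k=2: m=12, d=1, a=24
d=1 and a=2a₀=24 at k=2, so the next step gives (m, d) = (12, 3) again — its k=1 value — and the period has length 2.

[12; 8, 24]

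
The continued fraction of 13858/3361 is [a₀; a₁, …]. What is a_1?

13858 = 4·3361 + 414   →  a_0 = 4
3361 = 8·414 + 49   →  a_1 = 8

8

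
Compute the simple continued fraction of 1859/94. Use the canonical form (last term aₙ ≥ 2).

1859 = 19*94 + 73
94 = 1*73 + 21
73 = 3*21 + 10
21 = 2*10 + 1
10 = 10*1 + 0  (stop)
So 1859/94 = [19; 1, 3, 2, 10].

[19; 1, 3, 2, 10]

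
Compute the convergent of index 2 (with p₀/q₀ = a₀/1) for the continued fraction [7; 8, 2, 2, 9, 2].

121/17

Using pₖ = aₖpₖ₋₁ + pₖ₋₂, qₖ = aₖqₖ₋₁ + qₖ₋₂ (with p₋₁=1, p₋₂=0, q₋₁=0, q₋₂=1):
  k=0: a=7, p=7, q=1
  k=1: a=8, p=57, q=8
  k=2: a=2, p=121, q=17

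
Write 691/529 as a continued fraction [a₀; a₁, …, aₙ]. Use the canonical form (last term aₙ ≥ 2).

691 = 1*529 + 162
529 = 3*162 + 43
162 = 3*43 + 33
43 = 1*33 + 10
33 = 3*10 + 3
10 = 3*3 + 1
3 = 3*1 + 0  (stop)
So 691/529 = [1; 3, 3, 1, 3, 3, 3].

[1; 3, 3, 1, 3, 3, 3]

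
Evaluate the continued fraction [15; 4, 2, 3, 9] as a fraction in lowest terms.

4385/288

Using pₖ = aₖpₖ₋₁ + pₖ₋₂ and qₖ = aₖqₖ₋₁ + qₖ₋₂:
  k=0: a=15, p=15, q=1
  k=1: a=4, p=61, q=4
  k=2: a=2, p=137, q=9
  k=3: a=3, p=472, q=31
  k=4: a=9, p=4385, q=288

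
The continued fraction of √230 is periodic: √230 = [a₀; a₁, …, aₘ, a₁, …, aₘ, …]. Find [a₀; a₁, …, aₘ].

a₀ = ⌊√230⌋ = 15.
With m₀=0, d₀=1 and mₖ₊₁ = dₖaₖ − mₖ, dₖ₊₁ = (n − mₖ₊₁²)/dₖ, aₖ₊₁ = ⌊(a₀+mₖ₊₁)/dₖ₊₁⌋:
  k=1: m=15, d=5, a=6
  k=2: m=15, d=1, a=30
d=1 and a=2a₀=30 at k=2, so the next step gives (m, d) = (15, 5) again — its k=1 value — and the period has length 2.

[15; 6, 30]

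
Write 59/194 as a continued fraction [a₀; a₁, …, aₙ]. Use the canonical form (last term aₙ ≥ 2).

59 = 0·194 + 59
194 = 3·59 + 17
59 = 3·17 + 8
17 = 2·8 + 1
8 = 8·1 + 0  (stop)
So 59/194 = [0; 3, 3, 2, 8].

[0; 3, 3, 2, 8]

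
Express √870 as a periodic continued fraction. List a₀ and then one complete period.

a₀ = ⌊√870⌋ = 29.
With m₀=0, d₀=1 and mₖ₊₁ = dₖaₖ − mₖ, dₖ₊₁ = (n − mₖ₊₁²)/dₖ, aₖ₊₁ = ⌊(a₀+mₖ₊₁)/dₖ₊₁⌋:
  k=1: m=29, d=29, a=2
  k=2: m=29, d=1, a=58
d=1 and a=2a₀=58 at k=2, so the next step gives (m, d) = (29, 29) again — its k=1 value — and the period has length 2.

[29; 2, 58]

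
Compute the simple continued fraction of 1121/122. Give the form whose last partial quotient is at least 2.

1121 = 9*122 + 23
122 = 5*23 + 7
23 = 3*7 + 2
7 = 3*2 + 1
2 = 2*1 + 0  (stop)
So 1121/122 = [9; 5, 3, 3, 2].

[9; 5, 3, 3, 2]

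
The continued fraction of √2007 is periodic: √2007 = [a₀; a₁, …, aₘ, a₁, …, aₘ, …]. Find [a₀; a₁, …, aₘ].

a₀ = ⌊√2007⌋ = 44.
With m₀=0, d₀=1 and mₖ₊₁ = dₖaₖ − mₖ, dₖ₊₁ = (n − mₖ₊₁²)/dₖ, aₖ₊₁ = ⌊(a₀+mₖ₊₁)/dₖ₊₁⌋:
  k=1: m=44, d=71, a=1
  k=2: m=27, d=18, a=3
  k=3: m=27, d=71, a=1
  k=4: m=44, d=1, a=88
d=1 and a=2a₀=88 at k=4, so the next step gives (m, d) = (44, 71) again — its k=1 value — and the period has length 4.

[44; 1, 3, 1, 88]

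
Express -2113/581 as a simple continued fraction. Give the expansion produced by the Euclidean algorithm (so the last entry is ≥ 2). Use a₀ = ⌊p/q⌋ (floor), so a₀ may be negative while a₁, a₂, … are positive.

-2113 = -4*581 + 211
581 = 2*211 + 159
211 = 1*159 + 52
159 = 3*52 + 3
52 = 17*3 + 1
3 = 3*1 + 0  (stop)
So -2113/581 = [-4; 2, 1, 3, 17, 3].

[-4; 2, 1, 3, 17, 3]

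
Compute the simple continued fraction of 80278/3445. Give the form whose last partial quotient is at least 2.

80278 = 23×3445 + 1043
3445 = 3×1043 + 316
1043 = 3×316 + 95
316 = 3×95 + 31
95 = 3×31 + 2
31 = 15×2 + 1
2 = 2×1 + 0  (stop)
So 80278/3445 = [23; 3, 3, 3, 3, 15, 2].

[23; 3, 3, 3, 3, 15, 2]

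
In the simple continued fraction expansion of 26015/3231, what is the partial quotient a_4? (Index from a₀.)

7

26015 = 8·3231 + 167   →  a_0 = 8
3231 = 19·167 + 58   →  a_1 = 19
167 = 2·58 + 51   →  a_2 = 2
58 = 1·51 + 7   →  a_3 = 1
51 = 7·7 + 2   →  a_4 = 7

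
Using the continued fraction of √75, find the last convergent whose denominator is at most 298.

1351/156

√75 = [8; 1, 1, 1, 16, …] (period length 4).
Convergents:
  p_0/q_0 = 8/1
  p_1/q_1 = 9/1
  p_2/q_2 = 17/2
  p_3/q_3 = 26/3
  p_4/q_4 = 433/50
  p_5/q_5 = 459/53
  p_6/q_6 = 892/103
  p_7/q_7 = 1351/156
  p_8/q_8 = 22508/2599
q_7 = 156 ≤ 298 < 2599 = q_8, so the answer is 1351/156.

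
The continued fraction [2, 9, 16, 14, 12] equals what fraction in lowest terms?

51942/24613

Using pₖ = aₖpₖ₋₁ + pₖ₋₂ and qₖ = aₖqₖ₋₁ + qₖ₋₂:
  k=0: a=2, p=2, q=1
  k=1: a=9, p=19, q=9
  k=2: a=16, p=306, q=145
  k=3: a=14, p=4303, q=2039
  k=4: a=12, p=51942, q=24613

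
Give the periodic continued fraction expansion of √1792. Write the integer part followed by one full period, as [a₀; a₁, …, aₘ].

[42; 3, 84]

a₀ = ⌊√1792⌋ = 42.
With m₀=0, d₀=1 and mₖ₊₁ = dₖaₖ − mₖ, dₖ₊₁ = (n − mₖ₊₁²)/dₖ, aₖ₊₁ = ⌊(a₀+mₖ₊₁)/dₖ₊₁⌋:
  k=1: m=42, d=28, a=3
  k=2: m=42, d=1, a=84
d=1 and a=2a₀=84 at k=2, so the next step gives (m, d) = (42, 28) again — its k=1 value — and the period has length 2.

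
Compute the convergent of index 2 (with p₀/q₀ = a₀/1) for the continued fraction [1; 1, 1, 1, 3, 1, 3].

Using pₖ = aₖpₖ₋₁ + pₖ₋₂, qₖ = aₖqₖ₋₁ + qₖ₋₂ (with p₋₁=1, p₋₂=0, q₋₁=0, q₋₂=1):
  k=0: a=1, p=1, q=1
  k=1: a=1, p=2, q=1
  k=2: a=1, p=3, q=2

3/2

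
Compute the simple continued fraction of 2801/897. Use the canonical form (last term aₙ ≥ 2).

[3; 8, 6, 2, 8]

2801 = 3·897 + 110
897 = 8·110 + 17
110 = 6·17 + 8
17 = 2·8 + 1
8 = 8·1 + 0  (stop)
So 2801/897 = [3; 8, 6, 2, 8].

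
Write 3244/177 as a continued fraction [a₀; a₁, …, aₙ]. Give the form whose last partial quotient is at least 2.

3244 = 18·177 + 58
177 = 3·58 + 3
58 = 19·3 + 1
3 = 3·1 + 0  (stop)
So 3244/177 = [18; 3, 19, 3].

[18; 3, 19, 3]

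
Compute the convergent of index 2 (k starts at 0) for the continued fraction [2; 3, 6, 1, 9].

44/19

Using pₖ = aₖpₖ₋₁ + pₖ₋₂, qₖ = aₖqₖ₋₁ + qₖ₋₂ (with p₋₁=1, p₋₂=0, q₋₁=0, q₋₂=1):
  k=0: a=2, p=2, q=1
  k=1: a=3, p=7, q=3
  k=2: a=6, p=44, q=19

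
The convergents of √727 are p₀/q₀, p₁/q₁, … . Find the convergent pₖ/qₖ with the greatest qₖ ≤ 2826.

39285/1457

√727 = [26; 1, 25, 1, 52, …] (period length 4).
Convergents:
  p_0/q_0 = 26/1
  p_1/q_1 = 27/1
  p_2/q_2 = 701/26
  p_3/q_3 = 728/27
  p_4/q_4 = 38557/1430
  p_5/q_5 = 39285/1457
  p_6/q_6 = 1020682/37855
q_5 = 1457 ≤ 2826 < 37855 = q_6, so the answer is 39285/1457.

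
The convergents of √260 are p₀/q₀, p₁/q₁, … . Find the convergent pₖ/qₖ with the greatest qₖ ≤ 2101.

33281/2064

√260 = [16; 8, 32, …] (period length 2).
Convergents:
  p_0/q_0 = 16/1
  p_1/q_1 = 129/8
  p_2/q_2 = 4144/257
  p_3/q_3 = 33281/2064
  p_4/q_4 = 1069136/66305
q_3 = 2064 ≤ 2101 < 66305 = q_4, so the answer is 33281/2064.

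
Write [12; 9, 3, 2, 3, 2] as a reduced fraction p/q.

Using pₖ = aₖpₖ₋₁ + pₖ₋₂ and qₖ = aₖqₖ₋₁ + qₖ₋₂:
  k=0: a=12, p=12, q=1
  k=1: a=9, p=109, q=9
  k=2: a=3, p=339, q=28
  k=3: a=2, p=787, q=65
  k=4: a=3, p=2700, q=223
  k=5: a=2, p=6187, q=511

6187/511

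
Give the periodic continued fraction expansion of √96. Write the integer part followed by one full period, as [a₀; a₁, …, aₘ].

[9; 1, 3, 1, 18]

a₀ = ⌊√96⌋ = 9.
With m₀=0, d₀=1 and mₖ₊₁ = dₖaₖ − mₖ, dₖ₊₁ = (n − mₖ₊₁²)/dₖ, aₖ₊₁ = ⌊(a₀+mₖ₊₁)/dₖ₊₁⌋:
  k=1: m=9, d=15, a=1
  k=2: m=6, d=4, a=3
  k=3: m=6, d=15, a=1
  k=4: m=9, d=1, a=18
d=1 and a=2a₀=18 at k=4, so the next step gives (m, d) = (9, 15) again — its k=1 value — and the period has length 4.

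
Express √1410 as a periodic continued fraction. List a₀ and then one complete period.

a₀ = ⌊√1410⌋ = 37.

[37; 1, 1, 4, 1, 1, 74]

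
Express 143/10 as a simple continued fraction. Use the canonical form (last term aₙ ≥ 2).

143 = 14*10 + 3
10 = 3*3 + 1
3 = 3*1 + 0  (stop)
So 143/10 = [14; 3, 3].

[14; 3, 3]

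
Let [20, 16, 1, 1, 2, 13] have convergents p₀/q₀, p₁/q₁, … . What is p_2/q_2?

341/17

Using pₖ = aₖpₖ₋₁ + pₖ₋₂, qₖ = aₖqₖ₋₁ + qₖ₋₂ (with p₋₁=1, p₋₂=0, q₋₁=0, q₋₂=1):
  k=0: a=20, p=20, q=1
  k=1: a=16, p=321, q=16
  k=2: a=1, p=341, q=17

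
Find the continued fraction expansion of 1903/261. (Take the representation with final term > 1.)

1903 = 7*261 + 76
261 = 3*76 + 33
76 = 2*33 + 10
33 = 3*10 + 3
10 = 3*3 + 1
3 = 3*1 + 0  (stop)
So 1903/261 = [7; 3, 2, 3, 3, 3].

[7; 3, 2, 3, 3, 3]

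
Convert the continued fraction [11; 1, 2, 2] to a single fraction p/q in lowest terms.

82/7

Fold from the inside: start with 2/1.
  2 + 1/2 = 5/2
  1 + 2/5 = 7/5
  11 + 5/7 = 82/7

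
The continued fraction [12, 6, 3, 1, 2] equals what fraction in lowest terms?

Fold from the inside: start with 2/1.
  1 + 1/2 = 3/2
  3 + 2/3 = 11/3
  6 + 3/11 = 69/11
  12 + 11/69 = 839/69

839/69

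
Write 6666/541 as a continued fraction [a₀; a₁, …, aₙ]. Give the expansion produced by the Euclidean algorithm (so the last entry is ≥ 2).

[12; 3, 9, 6, 3]

6666 = 12×541 + 174
541 = 3×174 + 19
174 = 9×19 + 3
19 = 6×3 + 1
3 = 3×1 + 0  (stop)
So 6666/541 = [12; 3, 9, 6, 3].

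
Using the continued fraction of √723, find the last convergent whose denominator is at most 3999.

√723 = [26; 1, 7, 1, 52, …] (period length 4).
Convergents:
  p_0/q_0 = 26/1
  p_1/q_1 = 27/1
  p_2/q_2 = 215/8
  p_3/q_3 = 242/9
  p_4/q_4 = 12799/476
  p_5/q_5 = 13041/485
  p_6/q_6 = 104086/3871
  p_7/q_7 = 117127/4356
q_6 = 3871 ≤ 3999 < 4356 = q_7, so the answer is 104086/3871.

104086/3871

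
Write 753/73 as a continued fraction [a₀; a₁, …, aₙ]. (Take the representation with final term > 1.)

[10; 3, 5, 1, 3]

753 = 10×73 + 23
73 = 3×23 + 4
23 = 5×4 + 3
4 = 1×3 + 1
3 = 3×1 + 0  (stop)
So 753/73 = [10; 3, 5, 1, 3].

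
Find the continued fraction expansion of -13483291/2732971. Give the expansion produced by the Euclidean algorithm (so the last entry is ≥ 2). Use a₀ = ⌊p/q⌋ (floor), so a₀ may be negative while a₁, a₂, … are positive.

[-5; 15, 19, 11, 8, 15, 7]

-13483291 = -5*2732971 + 181564
2732971 = 15*181564 + 9511
181564 = 19*9511 + 855
9511 = 11*855 + 106
855 = 8*106 + 7
106 = 15*7 + 1
7 = 7*1 + 0  (stop)
So -13483291/2732971 = [-5; 15, 19, 11, 8, 15, 7].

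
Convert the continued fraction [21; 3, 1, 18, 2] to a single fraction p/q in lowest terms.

Fold from the inside: start with 2/1.
  18 + 1/2 = 37/2
  1 + 2/37 = 39/37
  3 + 37/39 = 154/39
  21 + 39/154 = 3273/154

3273/154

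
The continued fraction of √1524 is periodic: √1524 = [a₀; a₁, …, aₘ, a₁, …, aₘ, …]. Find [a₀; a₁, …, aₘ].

a₀ = ⌊√1524⌋ = 39.
With m₀=0, d₀=1 and mₖ₊₁ = dₖaₖ − mₖ, dₖ₊₁ = (n − mₖ₊₁²)/dₖ, aₖ₊₁ = ⌊(a₀+mₖ₊₁)/dₖ₊₁⌋:
  k=1: m=39, d=3, a=26
  k=2: m=39, d=1, a=78
d=1 and a=2a₀=78 at k=2, so the next step gives (m, d) = (39, 3) again — its k=1 value — and the period has length 2.

[39; 26, 78]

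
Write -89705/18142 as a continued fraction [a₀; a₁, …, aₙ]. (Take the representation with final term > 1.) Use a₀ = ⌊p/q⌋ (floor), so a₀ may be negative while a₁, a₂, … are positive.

[-5; 18, 19, 3, 17]

-89705 = -5×18142 + 1005
18142 = 18×1005 + 52
1005 = 19×52 + 17
52 = 3×17 + 1
17 = 17×1 + 0  (stop)
So -89705/18142 = [-5; 18, 19, 3, 17].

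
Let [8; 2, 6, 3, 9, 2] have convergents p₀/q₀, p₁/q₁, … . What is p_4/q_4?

3233/382

Using pₖ = aₖpₖ₋₁ + pₖ₋₂, qₖ = aₖqₖ₋₁ + qₖ₋₂ (with p₋₁=1, p₋₂=0, q₋₁=0, q₋₂=1):
  k=0: a=8, p=8, q=1
  k=1: a=2, p=17, q=2
  k=2: a=6, p=110, q=13
  k=3: a=3, p=347, q=41
  k=4: a=9, p=3233, q=382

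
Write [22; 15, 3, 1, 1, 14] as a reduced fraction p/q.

34400/1559

Using pₖ = aₖpₖ₋₁ + pₖ₋₂ and qₖ = aₖqₖ₋₁ + qₖ₋₂:
  k=0: a=22, p=22, q=1
  k=1: a=15, p=331, q=15
  k=2: a=3, p=1015, q=46
  k=3: a=1, p=1346, q=61
  k=4: a=1, p=2361, q=107
  k=5: a=14, p=34400, q=1559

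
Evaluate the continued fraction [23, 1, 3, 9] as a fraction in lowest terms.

Fold from the inside: start with 9/1.
  3 + 1/9 = 28/9
  1 + 9/28 = 37/28
  23 + 28/37 = 879/37

879/37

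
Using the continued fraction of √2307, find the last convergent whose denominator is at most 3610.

147600/3073

√2307 = [48; 32, 96, …] (period length 2).
Convergents:
  p_0/q_0 = 48/1
  p_1/q_1 = 1537/32
  p_2/q_2 = 147600/3073
  p_3/q_3 = 4724737/98368
q_2 = 3073 ≤ 3610 < 98368 = q_3, so the answer is 147600/3073.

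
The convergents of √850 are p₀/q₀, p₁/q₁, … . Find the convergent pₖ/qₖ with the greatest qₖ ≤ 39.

379/13

√850 = [29; 6, 2, 6, 58, …] (period length 4).
Convergents:
  p_0/q_0 = 29/1
  p_1/q_1 = 175/6
  p_2/q_2 = 379/13
  p_3/q_3 = 2449/84
q_2 = 13 ≤ 39 < 84 = q_3, so the answer is 379/13.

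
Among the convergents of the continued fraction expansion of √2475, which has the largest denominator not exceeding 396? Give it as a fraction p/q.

19651/395

√2475 = [49; 1, 2, 1, 98, …] (period length 4).
Convergents:
  p_0/q_0 = 49/1
  p_1/q_1 = 50/1
  p_2/q_2 = 149/3
  p_3/q_3 = 199/4
  p_4/q_4 = 19651/395
  p_5/q_5 = 19850/399
q_4 = 395 ≤ 396 < 399 = q_5, so the answer is 19651/395.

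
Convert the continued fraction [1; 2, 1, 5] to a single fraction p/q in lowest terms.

23/17

Fold from the inside: start with 5/1.
  1 + 1/5 = 6/5
  2 + 5/6 = 17/6
  1 + 6/17 = 23/17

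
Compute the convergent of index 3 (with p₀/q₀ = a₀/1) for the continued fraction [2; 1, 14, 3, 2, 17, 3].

135/46

Using pₖ = aₖpₖ₋₁ + pₖ₋₂, qₖ = aₖqₖ₋₁ + qₖ₋₂ (with p₋₁=1, p₋₂=0, q₋₁=0, q₋₂=1):
  k=0: a=2, p=2, q=1
  k=1: a=1, p=3, q=1
  k=2: a=14, p=44, q=15
  k=3: a=3, p=135, q=46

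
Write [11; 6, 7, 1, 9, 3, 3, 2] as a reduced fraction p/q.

128098/11475

Fold from the inside: start with 2/1.
  3 + 1/2 = 7/2
  3 + 2/7 = 23/7
  9 + 7/23 = 214/23
  1 + 23/214 = 237/214
  7 + 214/237 = 1873/237
  6 + 237/1873 = 11475/1873
  11 + 1873/11475 = 128098/11475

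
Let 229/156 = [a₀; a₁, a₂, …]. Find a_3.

229 = 1·156 + 73   →  a_0 = 1
156 = 2·73 + 10   →  a_1 = 2
73 = 7·10 + 3   →  a_2 = 7
10 = 3·3 + 1   →  a_3 = 3

3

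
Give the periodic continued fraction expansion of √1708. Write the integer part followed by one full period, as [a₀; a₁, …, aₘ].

a₀ = ⌊√1708⌋ = 41.
With m₀=0, d₀=1 and mₖ₊₁ = dₖaₖ − mₖ, dₖ₊₁ = (n − mₖ₊₁²)/dₖ, aₖ₊₁ = ⌊(a₀+mₖ₊₁)/dₖ₊₁⌋:
  k=1: m=41, d=27, a=3
  k=2: m=40, d=4, a=20
  k=3: m=40, d=27, a=3
  k=4: m=41, d=1, a=82
d=1 and a=2a₀=82 at k=4, so the next step gives (m, d) = (41, 27) again — its k=1 value — and the period has length 4.

[41; 3, 20, 3, 82]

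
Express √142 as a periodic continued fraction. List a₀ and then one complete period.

a₀ = ⌊√142⌋ = 11.

[11; 1, 10, 1, 22]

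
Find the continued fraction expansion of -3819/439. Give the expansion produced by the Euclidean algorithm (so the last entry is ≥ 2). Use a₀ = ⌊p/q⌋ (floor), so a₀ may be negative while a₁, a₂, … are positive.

[-9; 3, 3, 14, 3]

-3819 = -9×439 + 132
439 = 3×132 + 43
132 = 3×43 + 3
43 = 14×3 + 1
3 = 3×1 + 0  (stop)
So -3819/439 = [-9; 3, 3, 14, 3].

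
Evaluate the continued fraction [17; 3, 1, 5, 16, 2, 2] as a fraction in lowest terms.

Using pₖ = aₖpₖ₋₁ + pₖ₋₂ and qₖ = aₖqₖ₋₁ + qₖ₋₂:
  k=0: a=17, p=17, q=1
  k=1: a=3, p=52, q=3
  k=2: a=1, p=69, q=4
  k=3: a=5, p=397, q=23
  k=4: a=16, p=6421, q=372
  k=5: a=2, p=13239, q=767
  k=6: a=2, p=32899, q=1906

32899/1906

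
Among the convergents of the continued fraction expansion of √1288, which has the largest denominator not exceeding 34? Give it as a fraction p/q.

323/9

√1288 = [35; 1, 7, 1, 70, …] (period length 4).
Convergents:
  p_0/q_0 = 35/1
  p_1/q_1 = 36/1
  p_2/q_2 = 287/8
  p_3/q_3 = 323/9
  p_4/q_4 = 22897/638
q_3 = 9 ≤ 34 < 638 = q_4, so the answer is 323/9.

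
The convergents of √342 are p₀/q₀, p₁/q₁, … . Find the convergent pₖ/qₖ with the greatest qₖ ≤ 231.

2737/148

√342 = [18; 2, 36, …] (period length 2).
Convergents:
  p_0/q_0 = 18/1
  p_1/q_1 = 37/2
  p_2/q_2 = 1350/73
  p_3/q_3 = 2737/148
  p_4/q_4 = 99882/5401
q_3 = 148 ≤ 231 < 5401 = q_4, so the answer is 2737/148.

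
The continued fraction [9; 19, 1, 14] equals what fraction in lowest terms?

Fold from the inside: start with 14/1.
  1 + 1/14 = 15/14
  19 + 14/15 = 299/15
  9 + 15/299 = 2706/299

2706/299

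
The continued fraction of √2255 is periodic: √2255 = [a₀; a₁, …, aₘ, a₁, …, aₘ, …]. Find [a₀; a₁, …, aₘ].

[47; 2, 18, 2, 94]

a₀ = ⌊√2255⌋ = 47.
With m₀=0, d₀=1 and mₖ₊₁ = dₖaₖ − mₖ, dₖ₊₁ = (n − mₖ₊₁²)/dₖ, aₖ₊₁ = ⌊(a₀+mₖ₊₁)/dₖ₊₁⌋:
  k=1: m=47, d=46, a=2
  k=2: m=45, d=5, a=18
  k=3: m=45, d=46, a=2
  k=4: m=47, d=1, a=94
d=1 and a=2a₀=94 at k=4, so the next step gives (m, d) = (47, 46) again — its k=1 value — and the period has length 4.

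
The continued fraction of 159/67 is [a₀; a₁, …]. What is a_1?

2

159 = 2·67 + 25   →  a_0 = 2
67 = 2·25 + 17   →  a_1 = 2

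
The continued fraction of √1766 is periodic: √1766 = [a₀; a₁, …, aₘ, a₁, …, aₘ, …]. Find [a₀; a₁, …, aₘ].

a₀ = ⌊√1766⌋ = 42.

[42; 42, 84]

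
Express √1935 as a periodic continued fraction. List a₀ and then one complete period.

a₀ = ⌊√1935⌋ = 43.
With m₀=0, d₀=1 and mₖ₊₁ = dₖaₖ − mₖ, dₖ₊₁ = (n − mₖ₊₁²)/dₖ, aₖ₊₁ = ⌊(a₀+mₖ₊₁)/dₖ₊₁⌋:
  k=1: m=43, d=86, a=1
  k=2: m=43, d=1, a=86
d=1 and a=2a₀=86 at k=2, so the next step gives (m, d) = (43, 86) again — its k=1 value — and the period has length 2.

[43; 1, 86]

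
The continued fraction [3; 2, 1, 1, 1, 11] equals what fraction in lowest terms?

314/93

Fold from the inside: start with 11/1.
  1 + 1/11 = 12/11
  1 + 11/12 = 23/12
  1 + 12/23 = 35/23
  2 + 23/35 = 93/35
  3 + 35/93 = 314/93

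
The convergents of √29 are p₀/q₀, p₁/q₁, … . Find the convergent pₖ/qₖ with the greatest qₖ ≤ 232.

727/135

√29 = [5; 2, 1, 1, 2, 10, …] (period length 5).
Convergents:
  p_0/q_0 = 5/1
  p_1/q_1 = 11/2
  p_2/q_2 = 16/3
  p_3/q_3 = 27/5
  p_4/q_4 = 70/13
  p_5/q_5 = 727/135
  p_6/q_6 = 1524/283
q_5 = 135 ≤ 232 < 283 = q_6, so the answer is 727/135.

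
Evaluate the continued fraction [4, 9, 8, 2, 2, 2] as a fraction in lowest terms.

3785/921

Using pₖ = aₖpₖ₋₁ + pₖ₋₂ and qₖ = aₖqₖ₋₁ + qₖ₋₂:
  k=0: a=4, p=4, q=1
  k=1: a=9, p=37, q=9
  k=2: a=8, p=300, q=73
  k=3: a=2, p=637, q=155
  k=4: a=2, p=1574, q=383
  k=5: a=2, p=3785, q=921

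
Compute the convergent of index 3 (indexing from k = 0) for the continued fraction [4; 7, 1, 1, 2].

62/15

Using pₖ = aₖpₖ₋₁ + pₖ₋₂, qₖ = aₖqₖ₋₁ + qₖ₋₂ (with p₋₁=1, p₋₂=0, q₋₁=0, q₋₂=1):
  k=0: a=4, p=4, q=1
  k=1: a=7, p=29, q=7
  k=2: a=1, p=33, q=8
  k=3: a=1, p=62, q=15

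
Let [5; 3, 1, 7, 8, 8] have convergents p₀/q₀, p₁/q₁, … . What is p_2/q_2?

Using pₖ = aₖpₖ₋₁ + pₖ₋₂, qₖ = aₖqₖ₋₁ + qₖ₋₂ (with p₋₁=1, p₋₂=0, q₋₁=0, q₋₂=1):
  k=0: a=5, p=5, q=1
  k=1: a=3, p=16, q=3
  k=2: a=1, p=21, q=4

21/4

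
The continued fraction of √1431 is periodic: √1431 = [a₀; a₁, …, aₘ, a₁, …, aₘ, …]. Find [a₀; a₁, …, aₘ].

a₀ = ⌊√1431⌋ = 37.
With m₀=0, d₀=1 and mₖ₊₁ = dₖaₖ − mₖ, dₖ₊₁ = (n − mₖ₊₁²)/dₖ, aₖ₊₁ = ⌊(a₀+mₖ₊₁)/dₖ₊₁⌋:
  k=1: m=37, d=62, a=1
  k=2: m=25, d=13, a=4
  k=3: m=27, d=54, a=1
  k=4: m=27, d=13, a=4
  k=5: m=25, d=62, a=1
  k=6: m=37, d=1, a=74
d=1 and a=2a₀=74 at k=6, so the next step gives (m, d) = (37, 62) again — its k=1 value — and the period has length 6.

[37; 1, 4, 1, 4, 1, 74]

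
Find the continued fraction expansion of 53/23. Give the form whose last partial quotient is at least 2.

53 = 2·23 + 7
23 = 3·7 + 2
7 = 3·2 + 1
2 = 2·1 + 0  (stop)
So 53/23 = [2; 3, 3, 2].

[2; 3, 3, 2]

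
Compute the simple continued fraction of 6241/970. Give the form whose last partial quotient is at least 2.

6241 = 6×970 + 421
970 = 2×421 + 128
421 = 3×128 + 37
128 = 3×37 + 17
37 = 2×17 + 3
17 = 5×3 + 2
3 = 1×2 + 1
2 = 2×1 + 0  (stop)
So 6241/970 = [6; 2, 3, 3, 2, 5, 1, 2].

[6; 2, 3, 3, 2, 5, 1, 2]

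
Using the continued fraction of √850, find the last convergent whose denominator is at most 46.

379/13

√850 = [29; 6, 2, 6, 58, …] (period length 4).
Convergents:
  p_0/q_0 = 29/1
  p_1/q_1 = 175/6
  p_2/q_2 = 379/13
  p_3/q_3 = 2449/84
q_2 = 13 ≤ 46 < 84 = q_3, so the answer is 379/13.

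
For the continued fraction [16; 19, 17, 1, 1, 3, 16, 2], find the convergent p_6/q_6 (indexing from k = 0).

612739/38171

Using pₖ = aₖpₖ₋₁ + pₖ₋₂, qₖ = aₖqₖ₋₁ + qₖ₋₂ (with p₋₁=1, p₋₂=0, q₋₁=0, q₋₂=1):
  k=0: a=16, p=16, q=1
  k=1: a=19, p=305, q=19
  k=2: a=17, p=5201, q=324
  k=3: a=1, p=5506, q=343
  k=4: a=1, p=10707, q=667
  k=5: a=3, p=37627, q=2344
  k=6: a=16, p=612739, q=38171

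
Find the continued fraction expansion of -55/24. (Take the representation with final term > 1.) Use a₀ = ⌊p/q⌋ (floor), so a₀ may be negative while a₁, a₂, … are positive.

[-3; 1, 2, 2, 3]

-55 = -3·24 + 17
24 = 1·17 + 7
17 = 2·7 + 3
7 = 2·3 + 1
3 = 3·1 + 0  (stop)
So -55/24 = [-3; 1, 2, 2, 3].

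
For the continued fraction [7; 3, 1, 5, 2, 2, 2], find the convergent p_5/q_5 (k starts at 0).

893/123

Using pₖ = aₖpₖ₋₁ + pₖ₋₂, qₖ = aₖqₖ₋₁ + qₖ₋₂ (with p₋₁=1, p₋₂=0, q₋₁=0, q₋₂=1):
  k=0: a=7, p=7, q=1
  k=1: a=3, p=22, q=3
  k=2: a=1, p=29, q=4
  k=3: a=5, p=167, q=23
  k=4: a=2, p=363, q=50
  k=5: a=2, p=893, q=123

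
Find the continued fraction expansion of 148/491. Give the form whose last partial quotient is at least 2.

[0; 3, 3, 6, 1, 2, 2]

148 = 0×491 + 148
491 = 3×148 + 47
148 = 3×47 + 7
47 = 6×7 + 5
7 = 1×5 + 2
5 = 2×2 + 1
2 = 2×1 + 0  (stop)
So 148/491 = [0; 3, 3, 6, 1, 2, 2].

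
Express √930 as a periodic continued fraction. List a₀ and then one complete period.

a₀ = ⌊√930⌋ = 30.
With m₀=0, d₀=1 and mₖ₊₁ = dₖaₖ − mₖ, dₖ₊₁ = (n − mₖ₊₁²)/dₖ, aₖ₊₁ = ⌊(a₀+mₖ₊₁)/dₖ₊₁⌋:
  k=1: m=30, d=30, a=2
  k=2: m=30, d=1, a=60
d=1 and a=2a₀=60 at k=2, so the next step gives (m, d) = (30, 30) again — its k=1 value — and the period has length 2.

[30; 2, 60]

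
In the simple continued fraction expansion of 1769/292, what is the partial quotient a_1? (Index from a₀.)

17

1769 = 6·292 + 17   →  a_0 = 6
292 = 17·17 + 3   →  a_1 = 17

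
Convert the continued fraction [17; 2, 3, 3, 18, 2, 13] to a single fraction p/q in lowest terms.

203393/11666

Using pₖ = aₖpₖ₋₁ + pₖ₋₂ and qₖ = aₖqₖ₋₁ + qₖ₋₂:
  k=0: a=17, p=17, q=1
  k=1: a=2, p=35, q=2
  k=2: a=3, p=122, q=7
  k=3: a=3, p=401, q=23
  k=4: a=18, p=7340, q=421
  k=5: a=2, p=15081, q=865
  k=6: a=13, p=203393, q=11666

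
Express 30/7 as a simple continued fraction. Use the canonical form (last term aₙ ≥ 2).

[4; 3, 2]

30 = 4×7 + 2
7 = 3×2 + 1
2 = 2×1 + 0  (stop)
So 30/7 = [4; 3, 2].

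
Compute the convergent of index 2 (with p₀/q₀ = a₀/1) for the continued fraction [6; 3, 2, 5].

44/7

Using pₖ = aₖpₖ₋₁ + pₖ₋₂, qₖ = aₖqₖ₋₁ + qₖ₋₂ (with p₋₁=1, p₋₂=0, q₋₁=0, q₋₂=1):
  k=0: a=6, p=6, q=1
  k=1: a=3, p=19, q=3
  k=2: a=2, p=44, q=7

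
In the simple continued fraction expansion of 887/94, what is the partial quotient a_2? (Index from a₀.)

3

887 = 9·94 + 41   →  a_0 = 9
94 = 2·41 + 12   →  a_1 = 2
41 = 3·12 + 5   →  a_2 = 3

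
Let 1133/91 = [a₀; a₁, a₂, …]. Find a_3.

1

1133 = 12·91 + 41   →  a_0 = 12
91 = 2·41 + 9   →  a_1 = 2
41 = 4·9 + 5   →  a_2 = 4
9 = 1·5 + 4   →  a_3 = 1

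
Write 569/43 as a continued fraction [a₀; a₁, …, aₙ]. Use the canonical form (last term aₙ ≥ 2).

569 = 13×43 + 10
43 = 4×10 + 3
10 = 3×3 + 1
3 = 3×1 + 0  (stop)
So 569/43 = [13; 4, 3, 3].

[13; 4, 3, 3]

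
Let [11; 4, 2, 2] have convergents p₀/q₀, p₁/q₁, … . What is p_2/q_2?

Using pₖ = aₖpₖ₋₁ + pₖ₋₂, qₖ = aₖqₖ₋₁ + qₖ₋₂ (with p₋₁=1, p₋₂=0, q₋₁=0, q₋₂=1):
  k=0: a=11, p=11, q=1
  k=1: a=4, p=45, q=4
  k=2: a=2, p=101, q=9

101/9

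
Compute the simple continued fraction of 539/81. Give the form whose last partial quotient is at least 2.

[6; 1, 1, 1, 8, 3]

539 = 6·81 + 53
81 = 1·53 + 28
53 = 1·28 + 25
28 = 1·25 + 3
25 = 8·3 + 1
3 = 3·1 + 0  (stop)
So 539/81 = [6; 1, 1, 1, 8, 3].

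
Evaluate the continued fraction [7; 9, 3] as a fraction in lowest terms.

199/28

Fold from the inside: start with 3/1.
  9 + 1/3 = 28/3
  7 + 3/28 = 199/28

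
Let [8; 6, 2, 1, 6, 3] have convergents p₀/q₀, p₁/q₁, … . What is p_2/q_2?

106/13

Using pₖ = aₖpₖ₋₁ + pₖ₋₂, qₖ = aₖqₖ₋₁ + qₖ₋₂ (with p₋₁=1, p₋₂=0, q₋₁=0, q₋₂=1):
  k=0: a=8, p=8, q=1
  k=1: a=6, p=49, q=6
  k=2: a=2, p=106, q=13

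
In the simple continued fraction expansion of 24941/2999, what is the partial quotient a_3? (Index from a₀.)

4

24941 = 8·2999 + 949   →  a_0 = 8
2999 = 3·949 + 152   →  a_1 = 3
949 = 6·152 + 37   →  a_2 = 6
152 = 4·37 + 4   →  a_3 = 4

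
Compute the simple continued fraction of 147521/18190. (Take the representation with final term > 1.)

[8; 9, 11, 18, 10]

147521 = 8·18190 + 2001
18190 = 9·2001 + 181
2001 = 11·181 + 10
181 = 18·10 + 1
10 = 10·1 + 0  (stop)
So 147521/18190 = [8; 9, 11, 18, 10].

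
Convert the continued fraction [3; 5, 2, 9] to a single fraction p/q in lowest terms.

331/104

Using pₖ = aₖpₖ₋₁ + pₖ₋₂ and qₖ = aₖqₖ₋₁ + qₖ₋₂:
  k=0: a=3, p=3, q=1
  k=1: a=5, p=16, q=5
  k=2: a=2, p=35, q=11
  k=3: a=9, p=331, q=104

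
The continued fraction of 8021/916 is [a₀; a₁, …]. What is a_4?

3

8021 = 8·916 + 693   →  a_0 = 8
916 = 1·693 + 223   →  a_1 = 1
693 = 3·223 + 24   →  a_2 = 3
223 = 9·24 + 7   →  a_3 = 9
24 = 3·7 + 3   →  a_4 = 3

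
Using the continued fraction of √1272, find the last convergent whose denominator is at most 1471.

√1272 = [35; 1, 1, 1, 70, …] (period length 4).
Convergents:
  p_0/q_0 = 35/1
  p_1/q_1 = 36/1
  p_2/q_2 = 71/2
  p_3/q_3 = 107/3
  p_4/q_4 = 7561/212
  p_5/q_5 = 7668/215
  p_6/q_6 = 15229/427
  p_7/q_7 = 22897/642
  p_8/q_8 = 1618019/45367
q_7 = 642 ≤ 1471 < 45367 = q_8, so the answer is 22897/642.

22897/642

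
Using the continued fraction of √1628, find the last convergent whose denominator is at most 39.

928/23

√1628 = [40; 2, 1, 6, 1, 2, 80, …] (period length 6).
Convergents:
  p_0/q_0 = 40/1
  p_1/q_1 = 81/2
  p_2/q_2 = 121/3
  p_3/q_3 = 807/20
  p_4/q_4 = 928/23
  p_5/q_5 = 2663/66
q_4 = 23 ≤ 39 < 66 = q_5, so the answer is 928/23.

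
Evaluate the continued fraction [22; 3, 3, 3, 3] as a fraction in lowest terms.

2431/109

Using pₖ = aₖpₖ₋₁ + pₖ₋₂ and qₖ = aₖqₖ₋₁ + qₖ₋₂:
  k=0: a=22, p=22, q=1
  k=1: a=3, p=67, q=3
  k=2: a=3, p=223, q=10
  k=3: a=3, p=736, q=33
  k=4: a=3, p=2431, q=109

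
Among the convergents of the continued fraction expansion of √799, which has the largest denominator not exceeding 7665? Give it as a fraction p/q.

√799 = [28; 3, 1, 3, 56, …] (period length 4).
Convergents:
  p_0/q_0 = 28/1
  p_1/q_1 = 85/3
  p_2/q_2 = 113/4
  p_3/q_3 = 424/15
  p_4/q_4 = 23857/844
  p_5/q_5 = 71995/2547
  p_6/q_6 = 95852/3391
  p_7/q_7 = 359551/12720
q_6 = 3391 ≤ 7665 < 12720 = q_7, so the answer is 95852/3391.

95852/3391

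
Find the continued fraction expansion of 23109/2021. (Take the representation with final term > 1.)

23109 = 11×2021 + 878
2021 = 2×878 + 265
878 = 3×265 + 83
265 = 3×83 + 16
83 = 5×16 + 3
16 = 5×3 + 1
3 = 3×1 + 0  (stop)
So 23109/2021 = [11; 2, 3, 3, 5, 5, 3].

[11; 2, 3, 3, 5, 5, 3]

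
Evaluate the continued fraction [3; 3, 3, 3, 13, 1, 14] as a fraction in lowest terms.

23276/7047

Fold from the inside: start with 14/1.
  1 + 1/14 = 15/14
  13 + 14/15 = 209/15
  3 + 15/209 = 642/209
  3 + 209/642 = 2135/642
  3 + 642/2135 = 7047/2135
  3 + 2135/7047 = 23276/7047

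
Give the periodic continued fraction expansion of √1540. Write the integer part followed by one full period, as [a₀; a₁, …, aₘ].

a₀ = ⌊√1540⌋ = 39.
With m₀=0, d₀=1 and mₖ₊₁ = dₖaₖ − mₖ, dₖ₊₁ = (n − mₖ₊₁²)/dₖ, aₖ₊₁ = ⌊(a₀+mₖ₊₁)/dₖ₊₁⌋:
  k=1: m=39, d=19, a=4
  k=2: m=37, d=9, a=8
  k=3: m=35, d=35, a=2
  k=4: m=35, d=9, a=8
  k=5: m=37, d=19, a=4
  k=6: m=39, d=1, a=78
d=1 and a=2a₀=78 at k=6, so the next step gives (m, d) = (39, 19) again — its k=1 value — and the period has length 6.

[39; 4, 8, 2, 8, 4, 78]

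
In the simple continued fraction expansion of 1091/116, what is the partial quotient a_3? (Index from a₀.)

7

1091 = 9·116 + 47   →  a_0 = 9
116 = 2·47 + 22   →  a_1 = 2
47 = 2·22 + 3   →  a_2 = 2
22 = 7·3 + 1   →  a_3 = 7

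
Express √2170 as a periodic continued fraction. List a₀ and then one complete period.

a₀ = ⌊√2170⌋ = 46.
With m₀=0, d₀=1 and mₖ₊₁ = dₖaₖ − mₖ, dₖ₊₁ = (n − mₖ₊₁²)/dₖ, aₖ₊₁ = ⌊(a₀+mₖ₊₁)/dₖ₊₁⌋:
  k=1: m=46, d=54, a=1
  k=2: m=8, d=39, a=1
  k=3: m=31, d=31, a=2
  k=4: m=31, d=39, a=1
  k=5: m=8, d=54, a=1
  k=6: m=46, d=1, a=92
d=1 and a=2a₀=92 at k=6, so the next step gives (m, d) = (46, 54) again — its k=1 value — and the period has length 6.

[46; 1, 1, 2, 1, 1, 92]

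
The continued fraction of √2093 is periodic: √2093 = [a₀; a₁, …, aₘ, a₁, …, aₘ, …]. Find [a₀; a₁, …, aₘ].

[45; 1, 2, 1, 90]

a₀ = ⌊√2093⌋ = 45.
With m₀=0, d₀=1 and mₖ₊₁ = dₖaₖ − mₖ, dₖ₊₁ = (n − mₖ₊₁²)/dₖ, aₖ₊₁ = ⌊(a₀+mₖ₊₁)/dₖ₊₁⌋:
  k=1: m=45, d=68, a=1
  k=2: m=23, d=23, a=2
  k=3: m=23, d=68, a=1
  k=4: m=45, d=1, a=90
d=1 and a=2a₀=90 at k=4, so the next step gives (m, d) = (45, 68) again — its k=1 value — and the period has length 4.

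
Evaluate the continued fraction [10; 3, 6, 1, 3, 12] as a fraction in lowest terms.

10751/1042

Fold from the inside: start with 12/1.
  3 + 1/12 = 37/12
  1 + 12/37 = 49/37
  6 + 37/49 = 331/49
  3 + 49/331 = 1042/331
  10 + 331/1042 = 10751/1042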